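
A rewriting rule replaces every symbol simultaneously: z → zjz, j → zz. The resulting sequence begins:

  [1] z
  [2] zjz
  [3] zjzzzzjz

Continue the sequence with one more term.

zjzzzzjzzjzzjzzjzzzzjz

Apply φ to zjzzzzjz symbol by symbol: z→zjz, j→zz, z→zjz, z→zjz, z→zjz, z→zjz, j→zz, z→zjz; joined: zjz zz zjz zjz zjz zjz zz zjz.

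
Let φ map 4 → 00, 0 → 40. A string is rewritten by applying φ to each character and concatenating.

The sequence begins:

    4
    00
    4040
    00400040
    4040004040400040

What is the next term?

Rewriting the 16 symbols of 4040004040400040 one by one yields 00 40 00 40 40 40 00 40 00 40 00 40 40 40 00 40; concatenated:

00400040404000400040004040400040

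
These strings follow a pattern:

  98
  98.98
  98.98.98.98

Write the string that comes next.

98.98.98.98.98.98.98.98

Every step duplicates the string with '.' between the halves.
So the next term is two copies of 98.98.98.98 with '.' between the halves.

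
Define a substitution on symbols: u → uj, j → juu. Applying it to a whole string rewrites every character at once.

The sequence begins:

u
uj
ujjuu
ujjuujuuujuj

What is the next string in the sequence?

Expanding ujjuujuuujuj: u→uj, j→juu, j→juu, u→uj, u→uj, j→juu, u→uj, u→uj, u→uj, j→juu, u→uj, j→juu. Concatenated: uj juu juu uj uj juu uj uj uj juu uj juu.

ujjuujuuujujjuuujujujjuuujjuu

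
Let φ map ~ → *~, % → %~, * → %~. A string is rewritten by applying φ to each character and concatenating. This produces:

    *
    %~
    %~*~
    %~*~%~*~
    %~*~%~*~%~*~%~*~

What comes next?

%~*~%~*~%~*~%~*~%~*~%~*~%~*~%~*~

Replace each of the 16 characters of %~*~%~*~%~*~%~*~ in place — %~ *~ %~ *~ %~ *~ %~ *~ %~ *~ %~ *~ %~ *~ %~ *~ — and concatenate.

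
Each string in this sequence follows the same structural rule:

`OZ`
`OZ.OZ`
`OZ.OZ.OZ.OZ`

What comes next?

OZ.OZ.OZ.OZ.OZ.OZ.OZ.OZ

s(k+1) = s(k)·.·s(k) — each term doubles the last with '.' between the halves.
So the next term is two copies of OZ.OZ.OZ.OZ with '.' between the halves.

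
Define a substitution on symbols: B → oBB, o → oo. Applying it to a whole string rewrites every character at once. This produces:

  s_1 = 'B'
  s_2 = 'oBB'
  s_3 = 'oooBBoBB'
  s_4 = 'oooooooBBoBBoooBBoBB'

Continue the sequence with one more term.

oooooooooooooooBBoBBoooBBoBBoooooooBBoBBoooBBoBB

Applying the rule to each of the 20 symbols of oooooooBBoBBoooBBoBB gives the pieces oo oo oo oo oo oo oo oBB oBB oo oBB oBB oo oo oo oBB oBB oo oBB oBB, which concatenate to the answer.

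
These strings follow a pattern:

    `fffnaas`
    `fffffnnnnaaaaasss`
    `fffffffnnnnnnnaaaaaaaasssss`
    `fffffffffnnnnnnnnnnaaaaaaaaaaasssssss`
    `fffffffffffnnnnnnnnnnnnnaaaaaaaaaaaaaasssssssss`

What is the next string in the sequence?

The n-th term is 2n+1 f's then 3n-2 n's then 3n-1 a's then 2n-1 s's (n = 1, 2, …).
At n = 6 the blocks have lengths 13, 16, 17, 11.

fffffffffffffnnnnnnnnnnnnnnnnaaaaaaaaaaaaaaaaasssssssssss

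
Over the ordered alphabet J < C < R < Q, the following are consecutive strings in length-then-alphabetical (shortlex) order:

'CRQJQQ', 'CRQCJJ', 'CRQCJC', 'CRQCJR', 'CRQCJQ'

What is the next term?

CRQCCJ

The successor of CRQCJQ increments the rightmost position that isn't already Q and resets every position after it to J.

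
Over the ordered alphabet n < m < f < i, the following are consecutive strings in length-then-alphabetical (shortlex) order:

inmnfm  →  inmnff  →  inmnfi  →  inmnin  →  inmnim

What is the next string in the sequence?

The successor of inmnim increments the rightmost position that isn't already i and resets every position after it to n.

inmnif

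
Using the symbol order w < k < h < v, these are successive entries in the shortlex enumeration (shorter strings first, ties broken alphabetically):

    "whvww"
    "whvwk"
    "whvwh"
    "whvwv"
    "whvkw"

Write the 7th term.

whvkh

Continuing the enumeration 2 steps past whvkw: whvkw → whvkk → (answer).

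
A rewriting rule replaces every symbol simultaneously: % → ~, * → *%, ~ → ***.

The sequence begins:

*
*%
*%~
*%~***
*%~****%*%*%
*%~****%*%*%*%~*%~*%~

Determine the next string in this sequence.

Rewriting the 21 symbols of *%~****%*%*%*%~*%~*%~ one by one yields *% ~ *** *% *% *% *% ~ *% ~ *% ~ *% ~ *** *% ~ *** *% ~ ***; concatenated:

*%~****%*%*%*%~*%~*%~*%~****%~****%~***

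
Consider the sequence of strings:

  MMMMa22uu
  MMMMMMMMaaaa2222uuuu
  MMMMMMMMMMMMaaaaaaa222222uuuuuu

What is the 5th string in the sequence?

MMMMMMMMMMMMMMMMMMMMaaaaaaaaaaaaa2222222222uuuuuuuuuu

Reading off run lengths: M runs 4, 8, 12; a runs 1, 4, 7; 2 runs 2, 4, 6; u runs 2, 4, 6 — each is linear in n (n = 1, 2, …).
Setting n = 5 gives 20, 13, 10, 10 characters in each block.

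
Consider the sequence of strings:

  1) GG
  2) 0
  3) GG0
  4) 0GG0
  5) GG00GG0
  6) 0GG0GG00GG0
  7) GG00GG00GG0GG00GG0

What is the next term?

0GG0GG00GG0GG00GG00GG0GG00GG0

Each term (from the third on) is the two preceding terms concatenated in order: term 3 = GG·0 = GG0.
Continuing: 0GG0GG00GG0 · GG00GG00GG0GG00GG0 gives term 8.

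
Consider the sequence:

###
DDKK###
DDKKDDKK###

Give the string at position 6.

Every step adds DDKK at the front: s(k+1) = DDKK·s(k).
From DDKKDDKK###, 3 further steps: DDKKDDKK### → DDKKDDKKDDKK### → DDKKDDKKDDKKDDKK### → (answer).

DDKKDDKKDDKKDDKKDDKK###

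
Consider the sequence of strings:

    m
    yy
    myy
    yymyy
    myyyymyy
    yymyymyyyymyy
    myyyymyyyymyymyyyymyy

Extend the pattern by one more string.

yymyymyyyymyymyyyymyyyymyymyyyymyy

Each term (from the third on) is the two preceding terms concatenated in order: term 3 = m·yy = myy.
The next term joins yymyymyyyymyy and myyyymyyyymyymyyyymyy.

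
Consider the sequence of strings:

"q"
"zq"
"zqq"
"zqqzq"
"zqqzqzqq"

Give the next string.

Each term (from the third on) is the previous term followed by the one before it: term 3 = zq·q = zqq.
So term 6 is zqqzqzqq·zqqzq.

zqqzqzqqzqqzq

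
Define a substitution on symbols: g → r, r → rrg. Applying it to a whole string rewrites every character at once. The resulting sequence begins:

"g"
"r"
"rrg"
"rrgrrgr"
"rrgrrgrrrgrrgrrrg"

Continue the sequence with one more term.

rrgrrgrrrgrrgrrrgrrgrrgrrrgrrgrrrgrrgrrgr

Replace each of the 17 characters of rrgrrgrrrgrrgrrrg in place — rrg rrg r rrg rrg r rrg rrg rrg r rrg rrg r rrg rrg rrg r — and concatenate.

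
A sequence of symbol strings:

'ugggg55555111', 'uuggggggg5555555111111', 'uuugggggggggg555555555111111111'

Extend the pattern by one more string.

Each string has the form u^{n} g^{3n+1} 5^{2n+3} 1^{3n} (n = 1, 2, …).
Setting n = 4 gives 4, 13, 11, 12 characters in each block.

uuuuggggggggggggg55555555555111111111111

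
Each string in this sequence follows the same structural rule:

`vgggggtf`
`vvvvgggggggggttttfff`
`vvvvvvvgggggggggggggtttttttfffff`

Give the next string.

Term n consists of 3n-2 v's, followed by 4n+1 g's, followed by 3n-2 t's, followed by 2n-1 f's (n = 1, 2, …).
For the next term, n = 4, so the run lengths are 10, 17, 10, 7.

vvvvvvvvvvgggggggggggggggggttttttttttfffffff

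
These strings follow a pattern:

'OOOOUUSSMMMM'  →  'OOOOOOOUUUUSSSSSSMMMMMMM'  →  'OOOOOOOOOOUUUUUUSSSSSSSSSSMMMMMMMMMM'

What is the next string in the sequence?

OOOOOOOOOOOOOUUUUUUUUSSSSSSSSSSSSSSMMMMMMMMMMMMM

Reading off run lengths: O runs 4, 7, 10; U runs 2, 4, 6; S runs 2, 6, 10; M runs 4, 7, 10 — each is linear in n (n = 1, 2, …).
At n = 4 the blocks have lengths 13, 8, 14, 13.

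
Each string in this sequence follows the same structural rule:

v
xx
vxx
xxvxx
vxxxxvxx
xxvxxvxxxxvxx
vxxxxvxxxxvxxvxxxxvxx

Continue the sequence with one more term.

xxvxxvxxxxvxxvxxxxvxxxxvxxvxxxxvxx

This is a Fibonacci-style word recurrence s(k) = s(k−2)·s(k−1): e.g. v·xx = vxx.
So term 8 is xxvxxvxxxxvxx·vxxxxvxxxxvxxvxxxxvxx.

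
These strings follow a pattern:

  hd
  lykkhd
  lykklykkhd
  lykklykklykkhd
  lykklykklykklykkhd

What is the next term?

The strings grow by a fixed prefix lykk each time.
Applying this once more to lykklykklykklykkhd:

lykklykklykklykklykkhd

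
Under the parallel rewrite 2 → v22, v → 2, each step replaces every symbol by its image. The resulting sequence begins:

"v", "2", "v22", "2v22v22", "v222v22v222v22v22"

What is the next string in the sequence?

Replace each of the 17 characters of v222v22v222v22v22 in place — 2 v22 v22 v22 2 v22 v22 2 v22 v22 v22 2 v22 v22 2 v22 v22 — and concatenate.

2v22v22v222v22v222v22v22v222v22v222v22v22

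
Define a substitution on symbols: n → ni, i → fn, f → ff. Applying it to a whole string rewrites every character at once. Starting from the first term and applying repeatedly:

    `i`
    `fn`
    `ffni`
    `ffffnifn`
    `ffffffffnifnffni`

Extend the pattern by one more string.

Applying the rule to each of the 16 symbols of ffffffffnifnffni gives the pieces ff ff ff ff ff ff ff ff ni fn ff ni ff ff ni fn, which concatenate to the answer.

ffffffffffffffffnifnffniffffnifn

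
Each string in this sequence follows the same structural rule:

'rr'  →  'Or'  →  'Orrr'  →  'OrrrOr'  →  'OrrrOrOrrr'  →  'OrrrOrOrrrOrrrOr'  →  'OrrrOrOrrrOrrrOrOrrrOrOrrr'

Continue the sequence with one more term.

OrrrOrOrrrOrrrOrOrrrOrOrrrOrrrOrOrrrOrrrOr

Each term (from the third on) is the previous term followed by the one before it: term 3 = Or·rr = Orrr.
So term 8 is OrrrOrOrrrOrrrOrOrrrOrOrrr·OrrrOrOrrrOrrrOr.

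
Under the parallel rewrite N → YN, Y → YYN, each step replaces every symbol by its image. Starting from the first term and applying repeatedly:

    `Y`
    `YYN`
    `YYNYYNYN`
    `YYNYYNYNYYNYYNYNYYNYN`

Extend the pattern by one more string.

Rewriting the 21 symbols of YYNYYNYNYYNYYNYNYYNYN one by one yields YYN YYN YN YYN YYN YN YYN YN YYN YYN YN YYN YYN YN YYN YN YYN YYN YN YYN YN; concatenated:

YYNYYNYNYYNYYNYNYYNYNYYNYYNYNYYNYYNYNYYNYNYYNYYNYNYYNYN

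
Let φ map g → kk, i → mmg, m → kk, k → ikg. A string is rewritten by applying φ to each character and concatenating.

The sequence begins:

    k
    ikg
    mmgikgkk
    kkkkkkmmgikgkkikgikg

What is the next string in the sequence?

Applying the rule to each of the 20 symbols of kkkkkkmmgikgkkikgikg gives the pieces ikg ikg ikg ikg ikg ikg kk kk kk mmg ikg kk ikg ikg mmg ikg kk mmg ikg kk, which concatenate to the answer.

ikgikgikgikgikgikgkkkkkkmmgikgkkikgikgmmgikgkkmmgikgkk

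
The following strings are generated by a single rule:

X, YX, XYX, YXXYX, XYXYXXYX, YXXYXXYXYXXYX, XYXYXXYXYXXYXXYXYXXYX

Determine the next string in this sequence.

This is a Fibonacci-style word recurrence s(k) = s(k−2)·s(k−1): e.g. X·YX = XYX.
Continuing: YXXYXXYXYXXYX · XYXYXXYXYXXYXXYXYXXYX gives term 8.

YXXYXXYXYXXYXXYXYXXYXYXXYXXYXYXXYX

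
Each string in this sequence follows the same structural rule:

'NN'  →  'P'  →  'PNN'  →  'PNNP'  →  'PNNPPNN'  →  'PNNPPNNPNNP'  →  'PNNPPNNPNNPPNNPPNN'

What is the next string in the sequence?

PNNPPNNPNNPPNNPPNNPNNPPNNPNNP

Each term (from the third on) is the previous term followed by the one before it: term 3 = P·NN = PNN.
The next term joins PNNPPNNPNNPPNNPPNN and PNNPPNNPNNP.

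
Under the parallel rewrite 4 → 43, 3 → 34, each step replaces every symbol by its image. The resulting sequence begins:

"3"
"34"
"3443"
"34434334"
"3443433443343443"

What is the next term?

Replace each of the 16 characters of 3443433443343443 in place — 34 43 43 34 43 34 34 43 43 34 34 43 34 43 43 34 — and concatenate.

34434334433434434334344334434334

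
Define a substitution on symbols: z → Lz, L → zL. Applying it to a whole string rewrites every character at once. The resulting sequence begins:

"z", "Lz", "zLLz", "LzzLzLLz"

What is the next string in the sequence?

Expanding LzzLzLLz: L→zL, z→Lz, z→Lz, L→zL, z→Lz, L→zL, L→zL, z→Lz. Concatenated: zL Lz Lz zL Lz zL zL Lz.

zLLzLzzLLzzLzLLz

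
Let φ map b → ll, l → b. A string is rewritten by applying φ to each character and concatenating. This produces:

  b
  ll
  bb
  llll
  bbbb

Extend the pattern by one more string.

Apply φ to bbbb symbol by symbol: b→ll, b→ll, b→ll, b→ll; joined: ll ll ll ll.

llllllll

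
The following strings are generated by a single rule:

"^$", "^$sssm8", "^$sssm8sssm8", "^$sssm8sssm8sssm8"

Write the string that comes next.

^$sssm8sssm8sssm8sssm8

Each term is the previous one with sssm8 appended.
So the next term is ^$sssm8sssm8sssm8·sssm8.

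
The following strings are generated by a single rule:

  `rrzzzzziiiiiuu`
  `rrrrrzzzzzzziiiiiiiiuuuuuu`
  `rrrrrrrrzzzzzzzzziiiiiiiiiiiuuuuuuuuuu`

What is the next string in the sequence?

rrrrrrrrrrrzzzzzzzzzzziiiiiiiiiiiiiiuuuuuuuuuuuuuu

Term n consists of 3n-1 r's, followed by 2n+3 z's, followed by 3n+2 i's, followed by 4n-2 u's (n = 1, 2, …).
Setting n = 4 gives 11, 11, 14, 14 characters in each block.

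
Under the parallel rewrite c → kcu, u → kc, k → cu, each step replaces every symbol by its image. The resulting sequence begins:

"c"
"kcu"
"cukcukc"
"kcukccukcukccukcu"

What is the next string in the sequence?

Rewriting the 17 symbols of kcukccukcukccukcu one by one yields cu kcu kc cu kcu kcu kc cu kcu kc cu kcu kcu kc cu kcu kc; concatenated:

cukcukccukcukcukccukcukccukcukcukccukcukc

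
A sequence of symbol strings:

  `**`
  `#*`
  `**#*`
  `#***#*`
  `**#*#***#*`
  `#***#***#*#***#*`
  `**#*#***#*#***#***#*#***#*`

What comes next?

From term 3 onward, concatenate the second-to-last term with the last: **·#* = **#*, #*·**#* = #***#*, …
The next term joins #***#***#*#***#* and **#*#***#*#***#***#*#***#*.

#***#***#*#***#***#*#***#*#***#***#*#***#*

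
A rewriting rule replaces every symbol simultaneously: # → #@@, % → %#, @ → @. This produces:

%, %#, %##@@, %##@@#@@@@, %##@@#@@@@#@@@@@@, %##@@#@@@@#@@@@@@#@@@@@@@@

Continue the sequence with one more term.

%##@@#@@@@#@@@@@@#@@@@@@@@#@@@@@@@@@@

Applying the rule to each of the 26 symbols of %##@@#@@@@#@@@@@@#@@@@@@@@ gives the pieces %# #@@ #@@ @ @ #@@ @ @ @ @ #@@ @ @ @ @ @ @ #@@ @ @ @ @ @ @ @ @, which concatenate to the answer.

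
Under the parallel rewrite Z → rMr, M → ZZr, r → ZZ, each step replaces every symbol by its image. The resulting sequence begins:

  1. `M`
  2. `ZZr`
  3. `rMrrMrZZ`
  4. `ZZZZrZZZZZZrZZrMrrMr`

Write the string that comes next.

φ(ZZZZrZZZZZZrZZrMrrMr) expands symbol-by-symbol to rMr rMr rMr rMr ZZ rMr rMr rMr rMr rMr rMr ZZ rMr rMr ZZ ZZr ZZ ZZ ZZr ZZ; joining the 20 pieces gives the next term.

rMrrMrrMrrMrZZrMrrMrrMrrMrrMrrMrZZrMrrMrZZZZrZZZZZZrZZ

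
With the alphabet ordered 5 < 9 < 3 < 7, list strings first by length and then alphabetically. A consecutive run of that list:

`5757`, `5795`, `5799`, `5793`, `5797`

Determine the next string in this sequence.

The successor of 5797 increments the rightmost position that isn't already 7 and resets every position after it to 5.

5735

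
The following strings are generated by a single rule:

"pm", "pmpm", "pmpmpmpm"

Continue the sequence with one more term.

Each string is two copies of the previous one concatenated.
So the next term is two copies of pmpmpmpm.

pmpmpmpmpmpmpmpm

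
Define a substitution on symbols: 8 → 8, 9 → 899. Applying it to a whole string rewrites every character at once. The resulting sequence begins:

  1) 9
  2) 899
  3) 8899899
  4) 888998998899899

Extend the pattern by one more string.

φ(888998998899899) expands symbol-by-symbol to 8 8 8 899 899 8 899 899 8 8 899 899 8 899 899; joining the 15 pieces gives the next term.

8888998998899899888998998899899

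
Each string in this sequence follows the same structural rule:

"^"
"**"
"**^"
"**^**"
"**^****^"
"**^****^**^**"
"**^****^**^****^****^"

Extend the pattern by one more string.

**^****^**^****^****^**^****^**^**

Each term (from the third on) is the previous term followed by the one before it: term 3 = **·^ = **^.
The next term joins **^****^**^****^****^ and **^****^**^**.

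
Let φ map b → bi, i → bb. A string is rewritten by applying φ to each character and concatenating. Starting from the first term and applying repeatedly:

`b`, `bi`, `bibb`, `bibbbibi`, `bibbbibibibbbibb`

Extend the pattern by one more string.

Replace each of the 16 characters of bibbbibibibbbibb in place — bi bb bi bi bi bb bi bb bi bb bi bi bi bb bi bi — and concatenate.

bibbbibibibbbibbbibbbibibibbbibi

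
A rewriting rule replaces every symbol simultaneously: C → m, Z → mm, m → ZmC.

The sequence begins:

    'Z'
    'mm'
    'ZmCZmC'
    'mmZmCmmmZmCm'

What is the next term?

Apply φ to mmZmCmmmZmCm symbol by symbol: m→ZmC, m→ZmC, Z→mm, m→ZmC, C→m, m→ZmC, m→ZmC, m→ZmC, Z→mm, m→ZmC, C→m, m→ZmC; joined: ZmC ZmC mm ZmC m ZmC ZmC ZmC mm ZmC m ZmC.

ZmCZmCmmZmCmZmCZmCZmCmmZmCmZmC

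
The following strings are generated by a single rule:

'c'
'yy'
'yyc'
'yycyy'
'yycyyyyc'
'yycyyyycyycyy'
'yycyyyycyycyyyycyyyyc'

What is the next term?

yycyyyycyycyyyycyyyycyycyyyycyycyy

From term 3 onward, concatenate the last term with the second-to-last: yy·c = yyc, yyc·yy = yycyy, …
Continuing: yycyyyycyycyyyycyyyyc · yycyyyycyycyy gives term 8.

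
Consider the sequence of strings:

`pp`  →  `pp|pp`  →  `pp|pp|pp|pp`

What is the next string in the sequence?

Every step duplicates the string with '|' between the halves.
One more doubling of pp|pp|pp|pp gives the answer.

pp|pp|pp|pp|pp|pp|pp|pp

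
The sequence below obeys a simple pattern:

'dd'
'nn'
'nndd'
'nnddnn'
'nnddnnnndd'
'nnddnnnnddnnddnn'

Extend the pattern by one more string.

nnddnnnnddnnddnnnnddnnnndd

Each term (from the third on) is the previous term followed by the one before it: term 3 = nn·dd = nndd.
So term 7 is nnddnnnnddnnddnn·nnddnnnndd.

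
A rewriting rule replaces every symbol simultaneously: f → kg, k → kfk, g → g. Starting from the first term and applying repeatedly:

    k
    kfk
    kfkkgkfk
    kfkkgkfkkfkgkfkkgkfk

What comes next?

Rewriting the 20 symbols of kfkkgkfkkfkgkfkkgkfk one by one yields kfk kg kfk kfk g kfk kg kfk kfk kg kfk g kfk kg kfk kfk g kfk kg kfk; concatenated:

kfkkgkfkkfkgkfkkgkfkkfkkgkfkgkfkkgkfkkfkgkfkkgkfk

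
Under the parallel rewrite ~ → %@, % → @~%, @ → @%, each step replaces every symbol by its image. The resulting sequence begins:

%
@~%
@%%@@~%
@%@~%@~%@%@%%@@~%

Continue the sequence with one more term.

@%@~%@%%@@~%@%%@@~%@%@~%@%@~%@~%@%@%%@@~%

φ(@%@~%@~%@%@%%@@~%) expands symbol-by-symbol to @% @~% @% %@ @~% @% %@ @~% @% @~% @% @~% @~% @% @% %@ @~%; joining the 17 pieces gives the next term.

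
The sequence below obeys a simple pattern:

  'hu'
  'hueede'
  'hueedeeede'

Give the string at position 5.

hueedeeedeeedeeede

The strings grow by a fixed suffix eede each time.
From hueedeeede, 2 further steps: hueedeeede → hueedeeedeeede → (answer).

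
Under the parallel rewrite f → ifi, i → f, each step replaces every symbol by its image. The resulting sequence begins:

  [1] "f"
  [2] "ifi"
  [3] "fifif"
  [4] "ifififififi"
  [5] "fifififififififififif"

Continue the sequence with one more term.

ifififififififififififififififififififififi

φ(fifififififififififif) expands symbol-by-symbol to ifi f ifi f ifi f ifi f ifi f ifi f ifi f ifi f ifi f ifi f ifi; joining the 21 pieces gives the next term.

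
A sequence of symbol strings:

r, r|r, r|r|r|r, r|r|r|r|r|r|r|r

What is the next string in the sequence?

r|r|r|r|r|r|r|r|r|r|r|r|r|r|r|r

Each string is two copies of the previous one joined by '|'.
One more doubling of r|r|r|r|r|r|r|r gives the answer.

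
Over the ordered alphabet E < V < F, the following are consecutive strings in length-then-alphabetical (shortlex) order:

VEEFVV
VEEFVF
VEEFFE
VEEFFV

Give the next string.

VEEFFF

Treat VEEFFV as a base-3 numeral over the given alphabet and add one, carrying through any trailing F's.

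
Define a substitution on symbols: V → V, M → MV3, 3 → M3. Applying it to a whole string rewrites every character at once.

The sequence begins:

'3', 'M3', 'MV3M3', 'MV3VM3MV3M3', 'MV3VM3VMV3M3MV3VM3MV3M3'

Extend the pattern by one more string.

Rewriting the 23 symbols of MV3VM3VMV3M3MV3VM3MV3M3 one by one yields MV3 V M3 V MV3 M3 V MV3 V M3 MV3 M3 MV3 V M3 V MV3 M3 MV3 V M3 MV3 M3; concatenated:

MV3VM3VMV3M3VMV3VM3MV3M3MV3VM3VMV3M3MV3VM3MV3M3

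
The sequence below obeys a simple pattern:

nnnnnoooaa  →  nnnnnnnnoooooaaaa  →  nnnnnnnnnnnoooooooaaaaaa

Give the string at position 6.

The n-th term is 3n+2 n's then 2n+1 o's then 2n a's (n = 1, 2, …).
At n = 6 the blocks have lengths 20, 13, 12.

nnnnnnnnnnnnnnnnnnnnoooooooooooooaaaaaaaaaaaa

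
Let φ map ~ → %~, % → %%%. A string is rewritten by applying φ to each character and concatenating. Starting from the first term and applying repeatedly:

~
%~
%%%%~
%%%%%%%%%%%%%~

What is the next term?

Rewriting the 14 symbols of %%%%%%%%%%%%%~ one by one yields %%% %%% %%% %%% %%% %%% %%% %%% %%% %%% %%% %%% %%% %~; concatenated:

%%%%%%%%%%%%%%%%%%%%%%%%%%%%%%%%%%%%%%%%~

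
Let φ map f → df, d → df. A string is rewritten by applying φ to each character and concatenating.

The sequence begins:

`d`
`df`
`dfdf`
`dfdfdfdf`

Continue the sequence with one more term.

Expanding dfdfdfdf: d→df, f→df, d→df, f→df, d→df, f→df, d→df, f→df. Concatenated: df df df df df df df df.

dfdfdfdfdfdfdfdf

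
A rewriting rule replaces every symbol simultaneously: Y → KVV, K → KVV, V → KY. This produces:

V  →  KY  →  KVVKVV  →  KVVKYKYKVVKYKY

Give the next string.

KVVKYKYKVVKVVKVVKVVKVVKYKYKVVKVVKVVKVV

φ(KVVKYKYKVVKYKY) expands symbol-by-symbol to KVV KY KY KVV KVV KVV KVV KVV KY KY KVV KVV KVV KVV; joining the 14 pieces gives the next term.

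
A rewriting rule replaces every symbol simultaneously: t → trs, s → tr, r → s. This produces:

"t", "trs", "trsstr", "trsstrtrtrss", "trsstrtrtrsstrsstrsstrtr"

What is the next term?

Rewriting the 24 symbols of trsstrtrtrsstrsstrsstrtr one by one yields trs s tr tr trs s trs s trs s tr tr trs s tr tr trs s tr tr trs s trs s; concatenated:

trsstrtrtrsstrsstrsstrtrtrsstrtrtrsstrtrtrsstrss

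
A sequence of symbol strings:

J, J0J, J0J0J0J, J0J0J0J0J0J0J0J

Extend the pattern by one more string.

Every step duplicates the string with '0' between the halves.
One more doubling of J0J0J0J0J0J0J0J gives the answer.

J0J0J0J0J0J0J0J0J0J0J0J0J0J0J0J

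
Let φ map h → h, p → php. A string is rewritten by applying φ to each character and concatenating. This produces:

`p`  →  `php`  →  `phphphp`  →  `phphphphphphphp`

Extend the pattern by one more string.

phphphphphphphphphphphphphphphp

φ(phphphphphphphp) expands symbol-by-symbol to php h php h php h php h php h php h php h php; joining the 15 pieces gives the next term.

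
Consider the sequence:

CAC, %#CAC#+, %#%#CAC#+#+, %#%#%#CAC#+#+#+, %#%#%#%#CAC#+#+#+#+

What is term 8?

%#%#%#%#%#%#%#CAC#+#+#+#+#+#+#+

Every step adds %# to the front and #+ to the end of the previous string.
From %#%#%#%#CAC#+#+#+#+, 3 further steps: %#%#%#%#CAC#+#+#+#+ → %#%#%#%#%#CAC#+#+#+#+#+ → %#%#%#%#%#%#CAC#+#+#+#+#+#+ → (answer).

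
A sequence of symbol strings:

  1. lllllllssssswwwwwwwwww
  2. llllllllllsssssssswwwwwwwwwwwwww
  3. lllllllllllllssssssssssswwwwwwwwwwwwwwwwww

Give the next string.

llllllllllllllllsssssssssssssswwwwwwwwwwwwwwwwwwwwww

Each string has the form l^{3n+1} s^{3n-1} w^{4n+2}, where the shown terms are n = 2, 3, 4.
For the next term, n = 5, so the run lengths are 16, 14, 22.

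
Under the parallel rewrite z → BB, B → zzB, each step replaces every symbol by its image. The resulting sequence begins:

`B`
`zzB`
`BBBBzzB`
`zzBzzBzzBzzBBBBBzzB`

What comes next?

Applying the rule to each of the 19 symbols of zzBzzBzzBzzBBBBBzzB gives the pieces BB BB zzB BB BB zzB BB BB zzB BB BB zzB zzB zzB zzB zzB BB BB zzB, which concatenate to the answer.

BBBBzzBBBBBzzBBBBBzzBBBBBzzBzzBzzBzzBzzBBBBBzzB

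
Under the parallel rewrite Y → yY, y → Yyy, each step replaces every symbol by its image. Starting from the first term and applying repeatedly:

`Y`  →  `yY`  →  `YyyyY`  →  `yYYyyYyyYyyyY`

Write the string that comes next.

Applying the rule to each of the 13 symbols of yYYyyYyyYyyyY gives the pieces Yyy yY yY Yyy Yyy yY Yyy Yyy yY Yyy Yyy Yyy yY, which concatenate to the answer.

YyyyYyYYyyYyyyYYyyYyyyYYyyYyyYyyyY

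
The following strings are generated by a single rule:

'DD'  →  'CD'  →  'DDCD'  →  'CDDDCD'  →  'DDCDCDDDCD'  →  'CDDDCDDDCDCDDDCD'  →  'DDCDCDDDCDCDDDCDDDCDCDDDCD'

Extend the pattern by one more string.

From term 3 onward, concatenate the second-to-last term with the last: DD·CD = DDCD, CD·DDCD = CDDDCD, …
Continuing: CDDDCDDDCDCDDDCD · DDCDCDDDCDCDDDCDDDCDCDDDCD gives term 8.

CDDDCDDDCDCDDDCDDDCDCDDDCDCDDDCDDDCDCDDDCD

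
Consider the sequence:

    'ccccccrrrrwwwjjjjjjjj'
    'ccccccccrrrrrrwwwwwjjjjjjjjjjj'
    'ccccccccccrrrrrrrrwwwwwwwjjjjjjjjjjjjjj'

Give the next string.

Reading off run lengths: c runs 6, 8, 10; r runs 4, 6, 8; w runs 3, 5, 7; j runs 8, 11, 14 — each is linear in n, where the shown terms are n = 2, 3, 4.
For the next term, n = 5, so the run lengths are 12, 10, 9, 17.

ccccccccccccrrrrrrrrrrwwwwwwwwwjjjjjjjjjjjjjjjjj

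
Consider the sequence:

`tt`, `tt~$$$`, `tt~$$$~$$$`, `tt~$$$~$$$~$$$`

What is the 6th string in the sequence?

Every step adds ~$$$ to the end: s(k+1) = s(k)·~$$$.
From tt~$$$~$$$~$$$, 2 further steps: tt~$$$~$$$~$$$ → tt~$$$~$$$~$$$~$$$ → (answer).

tt~$$$~$$$~$$$~$$$~$$$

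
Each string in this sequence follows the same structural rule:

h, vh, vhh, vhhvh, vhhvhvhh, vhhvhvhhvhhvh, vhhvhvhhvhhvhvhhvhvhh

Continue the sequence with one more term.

vhhvhvhhvhhvhvhhvhvhhvhhvhvhhvhhvh

This is a Fibonacci-style word recurrence s(k) = s(k−1)·s(k−2): e.g. vh·h = vhh.
Continuing: vhhvhvhhvhhvhvhhvhvhh · vhhvhvhhvhhvh gives term 8.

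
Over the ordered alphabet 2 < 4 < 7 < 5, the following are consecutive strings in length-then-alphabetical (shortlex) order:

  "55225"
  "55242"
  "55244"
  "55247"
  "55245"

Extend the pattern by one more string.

Treat 55245 as a base-4 numeral over the given alphabet and add one, carrying through any trailing 5's.

55272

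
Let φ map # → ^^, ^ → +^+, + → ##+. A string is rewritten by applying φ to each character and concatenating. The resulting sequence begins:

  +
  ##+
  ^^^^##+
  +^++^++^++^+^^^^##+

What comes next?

Rewriting the 19 symbols of +^++^++^++^+^^^^##+ one by one yields ##+ +^+ ##+ ##+ +^+ ##+ ##+ +^+ ##+ ##+ +^+ ##+ +^+ +^+ +^+ +^+ ^^ ^^ ##+; concatenated:

##++^+##+##++^+##+##++^+##+##++^+##++^++^++^++^+^^^^##+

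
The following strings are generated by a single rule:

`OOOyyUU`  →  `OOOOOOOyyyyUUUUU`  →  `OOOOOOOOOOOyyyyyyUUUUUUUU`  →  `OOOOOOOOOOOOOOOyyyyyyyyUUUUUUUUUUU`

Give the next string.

OOOOOOOOOOOOOOOOOOOyyyyyyyyyyUUUUUUUUUUUUUU

The n-th term is 4n-1 O's then 2n y's then 3n-1 U's (n = 1, 2, …).
For the next term, n = 5, so the run lengths are 19, 10, 14.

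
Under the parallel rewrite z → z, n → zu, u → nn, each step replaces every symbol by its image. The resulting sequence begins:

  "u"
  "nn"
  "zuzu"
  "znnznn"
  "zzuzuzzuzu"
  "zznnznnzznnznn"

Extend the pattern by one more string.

zzzuzuzzuzuzzzuzuzzuzu

φ(zznnznnzznnznn) expands symbol-by-symbol to z z zu zu z zu zu z z zu zu z zu zu; joining the 14 pieces gives the next term.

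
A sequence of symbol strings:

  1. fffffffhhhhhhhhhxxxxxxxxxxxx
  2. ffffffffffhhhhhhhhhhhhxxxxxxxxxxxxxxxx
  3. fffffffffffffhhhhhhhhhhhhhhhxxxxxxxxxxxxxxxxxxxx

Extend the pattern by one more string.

Each string has the form f^{3n-2} h^{3n} x^{4n}, where the shown terms are n = 3, 4, 5.
For the next term, n = 6, so the run lengths are 16, 18, 24.

ffffffffffffffffhhhhhhhhhhhhhhhhhhxxxxxxxxxxxxxxxxxxxxxxxx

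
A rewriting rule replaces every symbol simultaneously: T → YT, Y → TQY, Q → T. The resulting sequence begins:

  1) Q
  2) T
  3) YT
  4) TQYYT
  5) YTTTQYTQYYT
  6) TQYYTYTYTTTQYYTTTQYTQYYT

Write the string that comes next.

YTTTQYTQYYTTQYYTTQYYTYTYTTTQYTQYYTYTYTTTQYYTTTQYTQYYT

Replace each of the 24 characters of TQYYTYTYTTTQYYTTTQYTQYYT in place — YT T TQY TQY YT TQY YT TQY YT YT YT T TQY TQY YT YT YT T TQY YT T TQY TQY YT — and concatenate.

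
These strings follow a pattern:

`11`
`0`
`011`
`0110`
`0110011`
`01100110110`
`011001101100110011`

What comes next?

From term 3 onward, concatenate the last term with the second-to-last: 0·11 = 011, 011·0 = 0110, …
Continuing: 011001101100110011 · 01100110110 gives term 8.

01100110110011001101100110110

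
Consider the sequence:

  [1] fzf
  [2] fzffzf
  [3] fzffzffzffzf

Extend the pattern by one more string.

Each string is two copies of the previous one concatenated.
Doubling fzffzffzffzf:

fzffzffzffzffzffzffzffzf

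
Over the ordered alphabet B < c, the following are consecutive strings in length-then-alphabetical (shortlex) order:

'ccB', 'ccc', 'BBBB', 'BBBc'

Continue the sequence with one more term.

Find the rightmost character of BBBc below c, bump it to the next letter, and reset everything to its right to B.

BBcB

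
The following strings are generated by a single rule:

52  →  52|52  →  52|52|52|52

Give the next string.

52|52|52|52|52|52|52|52

s(k+1) = s(k)·|·s(k) — each term doubles the last with '|' between the halves.
One more doubling of 52|52|52|52 gives the answer.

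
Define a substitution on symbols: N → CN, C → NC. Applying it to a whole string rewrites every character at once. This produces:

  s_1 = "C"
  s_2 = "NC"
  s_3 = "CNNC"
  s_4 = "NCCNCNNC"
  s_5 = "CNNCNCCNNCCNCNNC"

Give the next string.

Applying the rule to each of the 16 symbols of CNNCNCCNNCCNCNNC gives the pieces NC CN CN NC CN NC NC CN CN NC NC CN NC CN CN NC, which concatenate to the answer.

NCCNCNNCCNNCNCCNCNNCNCCNNCCNCNNC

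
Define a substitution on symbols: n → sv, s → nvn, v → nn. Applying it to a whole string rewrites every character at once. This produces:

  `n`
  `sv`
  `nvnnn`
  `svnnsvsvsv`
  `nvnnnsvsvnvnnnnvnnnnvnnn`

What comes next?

svnnsvsvsvnvnnnnvnnnsvnnsvsvsvsvnnsvsvsvsvnnsvsvsv

φ(nvnnnsvsvnvnnnnvnnnnvnnn) expands symbol-by-symbol to sv nn sv sv sv nvn nn nvn nn sv nn sv sv sv sv nn sv sv sv sv nn sv sv sv; joining the 24 pieces gives the next term.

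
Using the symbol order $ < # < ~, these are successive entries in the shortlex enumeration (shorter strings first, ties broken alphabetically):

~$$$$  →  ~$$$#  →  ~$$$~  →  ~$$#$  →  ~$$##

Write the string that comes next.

Find the rightmost character of ~$$## below ~, bump it to the next letter, and reset everything to its right to $.

~$$#~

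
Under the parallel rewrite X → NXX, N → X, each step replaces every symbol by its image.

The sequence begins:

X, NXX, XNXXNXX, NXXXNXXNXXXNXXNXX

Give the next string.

φ(NXXXNXXNXXXNXXNXX) expands symbol-by-symbol to X NXX NXX NXX X NXX NXX X NXX NXX NXX X NXX NXX X NXX NXX; joining the 17 pieces gives the next term.

XNXXNXXNXXXNXXNXXXNXXNXXNXXXNXXNXXXNXXNXX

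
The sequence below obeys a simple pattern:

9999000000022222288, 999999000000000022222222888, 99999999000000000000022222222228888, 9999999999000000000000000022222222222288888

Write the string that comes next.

999999999999000000000000000000022222222222222888888

The n-th term is 2n 9's then 3n+1 0's then 2n+2 2's then n 8's, where the shown terms are n = 2, 3, 4, 5.
Setting n = 6 gives 12, 19, 14, 6 characters in each block.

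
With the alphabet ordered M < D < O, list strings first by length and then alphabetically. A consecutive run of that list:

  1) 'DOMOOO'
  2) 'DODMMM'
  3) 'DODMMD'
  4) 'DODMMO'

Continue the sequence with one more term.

Treat DODMMO as a base-3 numeral over the given alphabet and add one, carrying through any trailing O's.

DODMDM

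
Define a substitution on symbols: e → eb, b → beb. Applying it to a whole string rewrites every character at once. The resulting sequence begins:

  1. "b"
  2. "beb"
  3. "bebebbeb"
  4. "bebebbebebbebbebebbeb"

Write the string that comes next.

Rewriting the 21 symbols of bebebbebebbebbebebbeb one by one yields beb eb beb eb beb beb eb beb eb beb beb eb beb beb eb beb eb beb beb eb beb; concatenated:

bebebbebebbebbebebbebebbebbebebbebbebebbebebbebbebebbeb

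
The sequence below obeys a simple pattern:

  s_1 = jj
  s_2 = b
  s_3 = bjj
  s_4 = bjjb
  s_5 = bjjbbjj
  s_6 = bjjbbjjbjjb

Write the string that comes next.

bjjbbjjbjjbbjjbbjj

From term 3 onward, concatenate the last term with the second-to-last: b·jj = bjj, bjj·b = bjjb, …
Continuing: bjjbbjjbjjb · bjjbbjj gives term 7.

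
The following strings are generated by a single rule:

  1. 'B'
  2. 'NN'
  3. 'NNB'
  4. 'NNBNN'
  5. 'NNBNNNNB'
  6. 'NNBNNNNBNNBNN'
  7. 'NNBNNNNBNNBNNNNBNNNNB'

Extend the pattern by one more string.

NNBNNNNBNNBNNNNBNNNNBNNBNNNNBNNBNN

This is a Fibonacci-style word recurrence s(k) = s(k−1)·s(k−2): e.g. NN·B = NNB.
The next term joins NNBNNNNBNNBNNNNBNNNNB and NNBNNNNBNNBNN.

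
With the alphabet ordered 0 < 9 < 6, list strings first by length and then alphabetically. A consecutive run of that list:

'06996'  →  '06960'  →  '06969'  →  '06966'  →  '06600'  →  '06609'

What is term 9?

06699

Advancing 3 positions from 06609 through 06609 → 06606 → 06690 reaches term 9.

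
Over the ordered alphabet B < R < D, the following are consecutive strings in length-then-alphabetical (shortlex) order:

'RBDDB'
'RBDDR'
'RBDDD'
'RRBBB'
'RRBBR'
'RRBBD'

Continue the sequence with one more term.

RRBRB

The successor of RRBBD increments the rightmost position that isn't already D and resets every position after it to B.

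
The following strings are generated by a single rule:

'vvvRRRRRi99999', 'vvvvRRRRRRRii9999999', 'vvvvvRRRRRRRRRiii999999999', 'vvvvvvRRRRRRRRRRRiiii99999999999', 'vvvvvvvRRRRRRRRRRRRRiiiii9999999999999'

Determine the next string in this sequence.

vvvvvvvvRRRRRRRRRRRRRRRiiiiii999999999999999

Each string has the form v^{n+1} R^{2n+1} i^{n-1} 9^{2n+1}, where the shown terms are n = 2, 3, 4, 5, 6.
For the next term, n = 7, so the run lengths are 8, 15, 6, 15.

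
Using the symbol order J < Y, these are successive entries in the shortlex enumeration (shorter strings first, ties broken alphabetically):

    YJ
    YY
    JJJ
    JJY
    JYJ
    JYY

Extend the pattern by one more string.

YJJ

Find the rightmost character of JYY below Y, bump it to the next letter, and reset everything to its right to J.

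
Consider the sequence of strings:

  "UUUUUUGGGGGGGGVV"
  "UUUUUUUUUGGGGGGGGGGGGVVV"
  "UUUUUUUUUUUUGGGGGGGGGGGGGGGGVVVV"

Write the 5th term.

UUUUUUUUUUUUUUUUUUGGGGGGGGGGGGGGGGGGGGGGGGVVVVVV

Term n consists of 3n U's, followed by 4n G's, followed by n V's, where the shown terms are n = 2, 3, 4.
For term 5, n = 6, so the run lengths are 18, 24, 6.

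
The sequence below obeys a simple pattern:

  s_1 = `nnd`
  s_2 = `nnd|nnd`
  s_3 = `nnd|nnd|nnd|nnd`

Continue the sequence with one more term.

s(k+1) = s(k)·|·s(k) — each term doubles the last with '|' between the halves.
Doubling nnd|nnd|nnd|nnd with '|' between the halves:

nnd|nnd|nnd|nnd|nnd|nnd|nnd|nnd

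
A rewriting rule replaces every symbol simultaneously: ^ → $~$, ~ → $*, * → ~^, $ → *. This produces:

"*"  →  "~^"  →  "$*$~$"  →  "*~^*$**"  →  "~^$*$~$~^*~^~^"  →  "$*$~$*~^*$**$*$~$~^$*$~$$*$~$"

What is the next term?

Replace each of the 29 characters of $*$~$*~^*$**$*$~$~^$*$~$$*$~$ in place — * ~^ * $* * ~^ $* $~$ ~^ * ~^ ~^ * ~^ * $* * $* $~$ * ~^ * $* * * ~^ * $* * — and concatenate.

*~^*$**~^$*$~$~^*~^~^*~^*$**$*$~$*~^*$***~^*$**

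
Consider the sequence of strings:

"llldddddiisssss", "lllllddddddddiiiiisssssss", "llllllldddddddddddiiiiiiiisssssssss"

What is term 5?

llllllllllldddddddddddddddddiiiiiiiiiiiiiisssssssssssss

Term n consists of 2n+1 l's, followed by 3n+2 d's, followed by 3n-1 i's, followed by 2n+3 s's (n = 1, 2, …).
Setting n = 5 gives 11, 17, 14, 13 characters in each block.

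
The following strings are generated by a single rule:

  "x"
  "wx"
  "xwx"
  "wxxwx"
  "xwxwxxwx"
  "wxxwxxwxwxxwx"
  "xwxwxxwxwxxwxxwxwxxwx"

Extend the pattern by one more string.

wxxwxxwxwxxwxxwxwxxwxwxxwxxwxwxxwx

From term 3 onward, concatenate the second-to-last term with the last: x·wx = xwx, wx·xwx = wxxwx, …
The next term joins wxxwxxwxwxxwx and xwxwxxwxwxxwxxwxwxxwx.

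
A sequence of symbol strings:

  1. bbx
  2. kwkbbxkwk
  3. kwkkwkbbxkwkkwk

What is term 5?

kwkkwkkwkkwkbbxkwkkwkkwkkwk

Every step adds kwk to the front and kwk to the end of the previous string.
From kwkkwkbbxkwkkwk, 2 further steps: kwkkwkbbxkwkkwk → kwkkwkkwkbbxkwkkwkkwk → (answer).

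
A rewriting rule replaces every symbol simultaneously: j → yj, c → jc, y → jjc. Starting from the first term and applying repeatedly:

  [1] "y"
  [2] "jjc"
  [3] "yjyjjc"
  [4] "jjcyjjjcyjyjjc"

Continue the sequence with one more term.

Rewriting the 14 symbols of jjcyjjjcyjyjjc one by one yields yj yj jc jjc yj yj yj jc jjc yj jjc yj yj jc; concatenated:

yjyjjcjjcyjyjyjjcjjcyjjjcyjyjjc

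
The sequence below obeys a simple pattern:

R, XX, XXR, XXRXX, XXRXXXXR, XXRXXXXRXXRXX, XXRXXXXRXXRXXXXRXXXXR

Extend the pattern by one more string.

XXRXXXXRXXRXXXXRXXXXRXXRXXXXRXXRXX

From term 3 onward, concatenate the last term with the second-to-last: XX·R = XXR, XXR·XX = XXRXX, …
Continuing: XXRXXXXRXXRXXXXRXXXXR · XXRXXXXRXXRXX gives term 8.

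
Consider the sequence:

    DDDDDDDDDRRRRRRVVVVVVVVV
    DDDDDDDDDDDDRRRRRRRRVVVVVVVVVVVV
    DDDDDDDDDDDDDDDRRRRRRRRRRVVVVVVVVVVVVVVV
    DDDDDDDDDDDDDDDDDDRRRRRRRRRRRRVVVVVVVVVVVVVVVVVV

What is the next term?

Reading off run lengths: D runs 9, 12, 15, 18; R runs 6, 8, 10, 12; V runs 9, 12, 15, 18 — each is linear in n, where the shown terms are n = 3, 4, 5, 6.
Setting n = 7 gives 21, 14, 21 characters in each block.

DDDDDDDDDDDDDDDDDDDDDRRRRRRRRRRRRRRVVVVVVVVVVVVVVVVVVVVV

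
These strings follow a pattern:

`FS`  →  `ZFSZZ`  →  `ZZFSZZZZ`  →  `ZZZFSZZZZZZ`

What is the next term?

ZZZZFSZZZZZZZZ

Each term wraps the previous one in Z on the left and ZZ on the right.
One more step from ZZZFSZZZZZZ gives the answer.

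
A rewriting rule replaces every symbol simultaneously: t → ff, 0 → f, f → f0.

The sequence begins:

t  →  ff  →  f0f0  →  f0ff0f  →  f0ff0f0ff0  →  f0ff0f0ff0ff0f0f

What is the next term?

Applying the rule to each of the 16 symbols of f0ff0f0ff0ff0f0f gives the pieces f0 f f0 f0 f f0 f f0 f0 f f0 f0 f f0 f f0, which concatenate to the answer.

f0ff0f0ff0ff0f0ff0f0ff0ff0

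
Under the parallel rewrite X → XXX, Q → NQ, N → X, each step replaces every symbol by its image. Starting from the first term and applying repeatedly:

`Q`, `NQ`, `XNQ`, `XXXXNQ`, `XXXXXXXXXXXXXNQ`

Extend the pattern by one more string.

Rewriting the 15 symbols of XXXXXXXXXXXXXNQ one by one yields XXX XXX XXX XXX XXX XXX XXX XXX XXX XXX XXX XXX XXX X NQ; concatenated:

XXXXXXXXXXXXXXXXXXXXXXXXXXXXXXXXXXXXXXXXNQ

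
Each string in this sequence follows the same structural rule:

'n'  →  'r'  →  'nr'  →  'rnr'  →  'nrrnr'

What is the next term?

rnrnrrnr

From term 3 onward, concatenate the second-to-last term with the last: n·r = nr, r·nr = rnr, …
The next term joins rnr and nrrnr.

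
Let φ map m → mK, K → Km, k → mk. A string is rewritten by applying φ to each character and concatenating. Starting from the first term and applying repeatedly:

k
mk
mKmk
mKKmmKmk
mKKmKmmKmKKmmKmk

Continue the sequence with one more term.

φ(mKKmKmmKmKKmmKmk) expands symbol-by-symbol to mK Km Km mK Km mK mK Km mK Km Km mK mK Km mK mk; joining the 16 pieces gives the next term.

mKKmKmmKKmmKmKKmmKKmKmmKmKKmmKmk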